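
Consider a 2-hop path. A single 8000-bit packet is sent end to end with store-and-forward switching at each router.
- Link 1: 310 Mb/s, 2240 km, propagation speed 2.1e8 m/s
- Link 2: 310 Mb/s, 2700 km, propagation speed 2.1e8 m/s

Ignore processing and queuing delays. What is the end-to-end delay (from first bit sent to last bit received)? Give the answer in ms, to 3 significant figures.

23.6 ms

Transmission delay per hop = L/R = 8000/310000000 = 0.0258065 ms; 2 hops → 0.0516129 ms.
Propagation delays (d/s per hop): 10.6667, 12.8571 ms; sum = 23.5238 ms.
End-to-end = 23.6 ms.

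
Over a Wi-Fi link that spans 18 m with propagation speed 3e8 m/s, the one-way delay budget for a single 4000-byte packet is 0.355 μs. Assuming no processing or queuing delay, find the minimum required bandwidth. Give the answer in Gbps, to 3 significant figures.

L = 32000 bits.
Propagation delay = 18 / 300000000 = 0.06 μs.
Transmission budget = 0.355 − 0.06 = 0.295 μs.
R ≥ L / t_tx = 32000 bits / 2.95e-07 s = 108 Gbps.

108 Gbps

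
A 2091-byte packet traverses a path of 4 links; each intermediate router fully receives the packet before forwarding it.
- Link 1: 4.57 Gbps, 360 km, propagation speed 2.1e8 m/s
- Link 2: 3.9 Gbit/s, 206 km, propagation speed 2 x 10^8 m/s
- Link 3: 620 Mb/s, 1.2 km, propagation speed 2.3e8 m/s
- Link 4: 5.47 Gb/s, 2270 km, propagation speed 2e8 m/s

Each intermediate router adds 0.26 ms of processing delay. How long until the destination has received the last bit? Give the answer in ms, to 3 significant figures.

14.9 ms

L = 2091 × 8 = 16728 bits.
Transmission delays (L/R per hop): 0.00366039, 0.00428923, 0.0269806, 0.00305814 ms; sum = 0.0379884 ms.
Propagation delays (d/s per hop): 1.71429, 1.03, 0.00521739, 11.35 ms; sum = 14.0995 ms.
Processing at 3 router(s): 3 × 0.26 ms = 0.78 ms.
End-to-end = 14.9 ms.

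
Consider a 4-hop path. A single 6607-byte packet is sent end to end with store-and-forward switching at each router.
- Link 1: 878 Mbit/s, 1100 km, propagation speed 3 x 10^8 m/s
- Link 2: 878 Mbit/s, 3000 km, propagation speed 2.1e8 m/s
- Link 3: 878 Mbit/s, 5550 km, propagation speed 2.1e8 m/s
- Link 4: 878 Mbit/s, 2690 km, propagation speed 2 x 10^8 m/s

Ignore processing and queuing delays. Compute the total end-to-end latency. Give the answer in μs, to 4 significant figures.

L = 6607 × 8 = 52856 bits.
Transmission delay per hop = L/R = 52856/878000000 = 60.2005 μs; 4 hops → 240.802 μs.
Propagation delays (d/s per hop): 3666.67, 14285.7, 26428.6, 13450 μs; sum = 57831 μs.
End-to-end = 58070 μs.

58070 μs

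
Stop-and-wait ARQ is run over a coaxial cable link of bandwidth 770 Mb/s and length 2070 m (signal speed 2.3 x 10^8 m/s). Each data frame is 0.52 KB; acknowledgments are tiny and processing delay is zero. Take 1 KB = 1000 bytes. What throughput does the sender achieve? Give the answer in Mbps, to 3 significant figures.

178 Mbps

t_tx = L/R = 4160/770000000 = 5.4026e-06 s.
t_prop = 2070/2.3e+08 = 9e-06 s; RTT = 1.8e-05 s.
Cycle = t_tx + RTT = 2.34026e-05 s.
Throughput = L / cycle = 4160 / 2.34026e-05 = 178 Mbps.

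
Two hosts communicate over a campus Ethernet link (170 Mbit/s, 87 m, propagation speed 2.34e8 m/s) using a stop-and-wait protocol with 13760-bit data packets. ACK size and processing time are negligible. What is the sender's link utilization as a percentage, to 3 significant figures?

t_tx = L/R = 13760/170000000 = 8.09412e-05 s.
t_prop = 87/234000000 = 3.71795e-07 s; RTT = 7.4359e-07 s.
Cycle = t_tx + RTT = 8.16848e-05 s.
Utilization = t_tx / cycle = 8.09412e-05/8.16848e-05 = 99.1 %.

99.1 %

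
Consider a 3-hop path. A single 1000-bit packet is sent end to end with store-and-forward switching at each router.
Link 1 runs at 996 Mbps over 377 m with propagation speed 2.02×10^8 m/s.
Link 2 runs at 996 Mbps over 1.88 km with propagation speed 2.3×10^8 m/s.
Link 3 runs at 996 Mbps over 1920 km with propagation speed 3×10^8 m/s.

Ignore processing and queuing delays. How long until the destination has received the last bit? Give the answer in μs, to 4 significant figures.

6413 μs

Transmission delay per hop = L/R = 1000/996000000 = 1.00402 μs; 3 hops → 3.01205 μs.
Propagation delays (d/s per hop): 1.86634, 8.17391, 6400 μs; sum = 6410.04 μs.
End-to-end = 6413 μs.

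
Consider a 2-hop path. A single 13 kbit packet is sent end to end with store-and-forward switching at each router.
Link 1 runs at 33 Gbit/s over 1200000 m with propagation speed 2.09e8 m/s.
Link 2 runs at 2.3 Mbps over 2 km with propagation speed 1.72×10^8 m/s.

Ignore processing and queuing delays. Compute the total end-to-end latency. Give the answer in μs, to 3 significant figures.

L = 13000 bits.
Transmission delays (L/R per hop): 0.393939, 5652.17 μs; sum = 5652.57 μs.
Propagation delays (d/s per hop): 5741.63, 11.6279 μs; sum = 5753.25 μs.
End-to-end = 11400 μs.

11400 μs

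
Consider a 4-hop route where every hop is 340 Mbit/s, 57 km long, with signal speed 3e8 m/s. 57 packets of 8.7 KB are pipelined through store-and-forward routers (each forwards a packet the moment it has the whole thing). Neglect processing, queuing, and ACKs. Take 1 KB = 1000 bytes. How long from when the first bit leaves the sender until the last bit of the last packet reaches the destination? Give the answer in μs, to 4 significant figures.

Per-hop transmission t_tx = L/R = 69600/340000000 = 204.706 μs.
Per-hop propagation t_prop = 57000/300000000 = 190 μs.
Pipeline fill: first packet needs 4·t_tx to clear all hops; remaining 56 packets each add one t_tx.
Total = (4+57-1)·t_tx + 4·t_prop = 60·204.706 + 4·190 = 13040 μs.

13040 μs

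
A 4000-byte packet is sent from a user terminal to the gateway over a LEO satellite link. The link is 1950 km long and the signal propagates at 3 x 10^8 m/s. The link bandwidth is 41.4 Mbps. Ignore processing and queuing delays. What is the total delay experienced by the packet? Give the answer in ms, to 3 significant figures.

L = 4000 × 8 = 32000 bits.
Transmission delay = L/R = 32000 / 41400000 = 0.772947 ms.
Propagation delay = d/s = 1950000 m / 300000000 m/s = 6.5 ms.
Total = 7.27 ms.

7.27 ms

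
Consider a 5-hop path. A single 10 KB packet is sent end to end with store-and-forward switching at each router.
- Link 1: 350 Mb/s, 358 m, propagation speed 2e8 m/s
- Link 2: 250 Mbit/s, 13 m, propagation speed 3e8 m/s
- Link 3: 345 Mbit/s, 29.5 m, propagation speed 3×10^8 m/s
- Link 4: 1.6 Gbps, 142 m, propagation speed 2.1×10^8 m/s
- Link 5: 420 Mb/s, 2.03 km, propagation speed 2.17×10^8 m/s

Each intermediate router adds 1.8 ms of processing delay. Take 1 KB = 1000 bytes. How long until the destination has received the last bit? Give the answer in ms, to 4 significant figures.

8.233 ms

L = 80000 bits.
Transmission delays (L/R per hop): 0.228571, 0.32, 0.231884, 0.05, 0.190476 ms; sum = 1.02093 ms.
Propagation delays (d/s per hop): 0.00179, 4.33333e-05, 9.83333e-05, 0.00067619, 0.00935484 ms; sum = 0.0119627 ms.
Processing at 4 router(s): 4 × 1.8 ms = 7.2 ms.
End-to-end = 8.233 ms.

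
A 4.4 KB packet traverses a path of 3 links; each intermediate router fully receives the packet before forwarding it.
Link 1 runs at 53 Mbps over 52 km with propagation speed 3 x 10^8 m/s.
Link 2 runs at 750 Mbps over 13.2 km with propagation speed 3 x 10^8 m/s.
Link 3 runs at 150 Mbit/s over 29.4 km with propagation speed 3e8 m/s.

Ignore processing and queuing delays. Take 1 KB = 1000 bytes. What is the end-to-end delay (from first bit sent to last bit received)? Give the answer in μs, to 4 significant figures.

1261 μs

L = 35200 bits.
Transmission delays (L/R per hop): 664.151, 46.9333, 234.667 μs; sum = 945.751 μs.
Propagation delays (d/s per hop): 173.333, 44, 98 μs; sum = 315.333 μs.
End-to-end = 1261 μs.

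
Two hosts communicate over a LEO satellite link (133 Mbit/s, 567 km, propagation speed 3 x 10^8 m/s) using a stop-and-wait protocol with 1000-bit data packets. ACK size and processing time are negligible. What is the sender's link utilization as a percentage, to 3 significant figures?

t_tx = L/R = 1000/133000000 = 7.5188e-06 s.
t_prop = 567000/300000000 = 0.00189 s; RTT = 0.00378 s.
Cycle = t_tx + RTT = 0.00378752 s.
Utilization = t_tx / cycle = 7.5188e-06/0.00378752 = 0.199 %.

0.199 %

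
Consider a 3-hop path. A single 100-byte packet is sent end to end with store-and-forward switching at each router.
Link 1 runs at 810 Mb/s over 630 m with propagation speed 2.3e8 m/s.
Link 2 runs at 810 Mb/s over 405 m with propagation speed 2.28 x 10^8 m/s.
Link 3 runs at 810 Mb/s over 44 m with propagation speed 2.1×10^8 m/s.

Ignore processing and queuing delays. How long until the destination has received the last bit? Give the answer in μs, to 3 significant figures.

L = 100 × 8 = 800 bits.
Transmission delay per hop = L/R = 800/810000000 = 0.987654 μs; 3 hops → 2.96296 μs.
Propagation delays (d/s per hop): 2.73913, 1.77632, 0.209524 μs; sum = 4.72497 μs.
End-to-end = 7.69 μs.

7.69 μs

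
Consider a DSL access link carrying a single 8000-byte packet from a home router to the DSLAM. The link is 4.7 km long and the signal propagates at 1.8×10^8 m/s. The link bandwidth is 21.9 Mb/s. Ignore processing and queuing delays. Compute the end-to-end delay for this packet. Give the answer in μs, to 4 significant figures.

2948 μs

L = 8000 × 8 = 64000 bits.
Transmission delay = L/R = 64000 / 21900000 = 2922.37 μs.
Propagation delay = d/s = 4700 m / 180000000 m/s = 26.1111 μs.
Total = 2948 μs.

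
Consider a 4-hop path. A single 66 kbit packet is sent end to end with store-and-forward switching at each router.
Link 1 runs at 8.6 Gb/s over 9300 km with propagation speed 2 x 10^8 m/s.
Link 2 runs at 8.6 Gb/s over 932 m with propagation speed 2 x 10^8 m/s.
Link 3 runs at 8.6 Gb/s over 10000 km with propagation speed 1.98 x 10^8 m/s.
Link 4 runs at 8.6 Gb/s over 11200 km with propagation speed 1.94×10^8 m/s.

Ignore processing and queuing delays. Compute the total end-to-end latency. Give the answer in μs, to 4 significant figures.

154800 μs

L = 66000 bits.
Transmission delay per hop = L/R = 66000/8600000000 = 7.67442 μs; 4 hops → 30.6977 μs.
Propagation delays (d/s per hop): 46500, 4.66, 50505.1, 57732 μs; sum = 154742 μs.
End-to-end = 154800 μs.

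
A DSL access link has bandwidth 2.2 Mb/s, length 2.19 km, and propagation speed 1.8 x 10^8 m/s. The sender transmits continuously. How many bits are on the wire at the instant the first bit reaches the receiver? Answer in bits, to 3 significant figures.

26.8 bits

Propagation delay = 2190 / 180000000 = 1.21667e-05 s.
BDP = R × t_prop = 2200000 × 1.21667e-05 = 26.7667 bits.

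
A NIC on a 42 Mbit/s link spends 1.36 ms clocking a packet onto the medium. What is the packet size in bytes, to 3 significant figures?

7140 bytes

L = R × t_tx = 42000000 b/s × 0.00136 s = 57120 bits.
In bytes: 57120 / 8 = 7140 bytes.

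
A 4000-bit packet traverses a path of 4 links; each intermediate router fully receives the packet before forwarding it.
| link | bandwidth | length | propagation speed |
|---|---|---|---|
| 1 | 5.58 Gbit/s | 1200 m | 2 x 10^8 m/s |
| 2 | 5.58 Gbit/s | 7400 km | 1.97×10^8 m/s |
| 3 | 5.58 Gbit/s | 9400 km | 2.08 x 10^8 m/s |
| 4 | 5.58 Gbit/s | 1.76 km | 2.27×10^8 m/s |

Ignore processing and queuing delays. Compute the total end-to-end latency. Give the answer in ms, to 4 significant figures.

Transmission delay per hop = L/R = 4000/5580000000 = 0.000716846 ms; 4 hops → 0.00286738 ms.
Propagation delays (d/s per hop): 0.006, 37.5635, 45.1923, 0.0077533 ms; sum = 82.7695 ms.
End-to-end = 82.77 ms.

82.77 ms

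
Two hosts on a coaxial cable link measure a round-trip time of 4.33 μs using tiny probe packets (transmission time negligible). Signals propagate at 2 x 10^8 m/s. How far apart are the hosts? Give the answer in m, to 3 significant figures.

433 m

One-way propagation = RTT/2 = 2.165 μs.
d = s × t = 200000000 × 2.165e-06 = 433 m.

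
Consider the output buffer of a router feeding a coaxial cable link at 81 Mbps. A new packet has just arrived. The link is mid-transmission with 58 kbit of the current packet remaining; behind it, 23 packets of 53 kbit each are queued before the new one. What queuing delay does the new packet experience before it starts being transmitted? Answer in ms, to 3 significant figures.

Each queued packet: L/R = 53000/81000000 = 0.654321 ms.
23 queued → 15.0494 ms.
Plus remaining 58000 bits of current packet: 0.716049 ms.
Queuing delay = 15.8 ms.

15.8 ms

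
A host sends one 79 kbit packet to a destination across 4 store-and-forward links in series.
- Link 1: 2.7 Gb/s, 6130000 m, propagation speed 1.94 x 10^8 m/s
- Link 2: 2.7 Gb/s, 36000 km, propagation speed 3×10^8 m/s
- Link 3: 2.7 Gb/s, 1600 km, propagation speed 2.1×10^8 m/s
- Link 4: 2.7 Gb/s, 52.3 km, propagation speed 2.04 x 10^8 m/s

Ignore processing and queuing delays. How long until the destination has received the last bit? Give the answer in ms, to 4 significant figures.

L = 79000 bits.
Transmission delay per hop = L/R = 79000/2700000000 = 0.0292593 ms; 4 hops → 0.117037 ms.
Propagation delays (d/s per hop): 31.5979, 120, 7.61905, 0.256373 ms; sum = 159.473 ms.
End-to-end = 159.6 ms.

159.6 ms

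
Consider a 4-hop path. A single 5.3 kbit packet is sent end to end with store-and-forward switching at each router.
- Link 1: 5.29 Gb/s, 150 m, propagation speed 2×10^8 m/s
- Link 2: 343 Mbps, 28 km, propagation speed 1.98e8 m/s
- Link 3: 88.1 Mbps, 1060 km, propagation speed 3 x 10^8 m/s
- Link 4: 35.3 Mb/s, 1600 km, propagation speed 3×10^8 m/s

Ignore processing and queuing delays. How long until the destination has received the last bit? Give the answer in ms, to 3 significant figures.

L = 5300 bits.
Transmission delays (L/R per hop): 0.00100189, 0.0154519, 0.0601589, 0.150142 ms; sum = 0.226754 ms.
Propagation delays (d/s per hop): 0.00075, 0.141414, 3.53333, 5.33333 ms; sum = 9.00883 ms.
End-to-end = 9.24 ms.

9.24 ms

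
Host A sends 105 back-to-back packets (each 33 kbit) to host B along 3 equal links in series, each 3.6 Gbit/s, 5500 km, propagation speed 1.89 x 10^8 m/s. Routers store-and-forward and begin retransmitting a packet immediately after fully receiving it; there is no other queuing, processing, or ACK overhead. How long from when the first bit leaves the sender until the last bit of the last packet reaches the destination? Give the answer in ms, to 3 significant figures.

Per-hop transmission t_tx = L/R = 33000/3600000000 = 0.00916667 ms.
Per-hop propagation t_prop = 5500000/189000000 = 29.1005 ms.
Pipeline fill: first packet needs 3·t_tx to clear all hops; remaining 104 packets each add one t_tx.
Total = (3+105-1)·t_tx + 3·t_prop = 107·0.00916667 + 3·29.1005 = 88.3 ms.

88.3 ms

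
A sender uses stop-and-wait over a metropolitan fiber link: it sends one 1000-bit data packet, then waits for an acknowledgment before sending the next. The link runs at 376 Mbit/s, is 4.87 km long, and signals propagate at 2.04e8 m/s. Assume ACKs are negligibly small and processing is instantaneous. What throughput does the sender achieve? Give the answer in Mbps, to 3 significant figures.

t_tx = L/R = 1000/376000000 = 2.65957e-06 s.
t_prop = 4870/204000000 = 2.38725e-05 s; RTT = 4.77451e-05 s.
Cycle = t_tx + RTT = 5.04047e-05 s.
Throughput = L / cycle = 1000 / 5.04047e-05 = 19.8 Mbps.

19.8 Mbps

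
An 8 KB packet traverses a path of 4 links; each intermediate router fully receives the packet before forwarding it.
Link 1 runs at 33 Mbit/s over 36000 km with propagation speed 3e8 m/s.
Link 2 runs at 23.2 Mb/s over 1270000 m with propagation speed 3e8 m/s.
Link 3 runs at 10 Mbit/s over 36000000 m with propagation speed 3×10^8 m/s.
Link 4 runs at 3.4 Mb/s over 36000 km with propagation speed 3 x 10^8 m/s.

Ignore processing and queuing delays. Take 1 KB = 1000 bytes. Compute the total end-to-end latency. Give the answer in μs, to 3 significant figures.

394000 μs

L = 64000 bits.
Transmission delays (L/R per hop): 1939.39, 2758.62, 6400, 18823.5 μs; sum = 29921.5 μs.
Propagation delays (d/s per hop): 120000, 4233.33, 120000, 120000 μs; sum = 364233 μs.
End-to-end = 394000 μs.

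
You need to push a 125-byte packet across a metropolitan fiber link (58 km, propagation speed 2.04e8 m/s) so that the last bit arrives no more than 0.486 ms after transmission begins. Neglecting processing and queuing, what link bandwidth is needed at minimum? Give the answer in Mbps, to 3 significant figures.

L = 1000 bits.
Propagation delay = 58000 / 204000000 = 0.284314 ms.
Transmission budget = 0.486 − 0.284314 = 0.201686 ms.
R ≥ L / t_tx = 1000 bits / 0.000201686 s = 4.96 Mbps.

4.96 Mbps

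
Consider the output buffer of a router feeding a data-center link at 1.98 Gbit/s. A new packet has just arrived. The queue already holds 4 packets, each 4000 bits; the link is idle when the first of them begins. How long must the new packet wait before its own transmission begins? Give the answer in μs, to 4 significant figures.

8.081 μs

Each queued packet: L/R = 4000/1980000000 = 2.0202 μs.
4 queued → 8.08081 μs.
Queuing delay = 8.081 μs.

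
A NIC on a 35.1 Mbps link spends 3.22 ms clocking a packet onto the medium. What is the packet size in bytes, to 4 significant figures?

L = R × t_tx = 35100000 b/s × 0.00322 s = 113022 bits.
In bytes: 113022 / 8 = 14130 bytes.

14130 bytes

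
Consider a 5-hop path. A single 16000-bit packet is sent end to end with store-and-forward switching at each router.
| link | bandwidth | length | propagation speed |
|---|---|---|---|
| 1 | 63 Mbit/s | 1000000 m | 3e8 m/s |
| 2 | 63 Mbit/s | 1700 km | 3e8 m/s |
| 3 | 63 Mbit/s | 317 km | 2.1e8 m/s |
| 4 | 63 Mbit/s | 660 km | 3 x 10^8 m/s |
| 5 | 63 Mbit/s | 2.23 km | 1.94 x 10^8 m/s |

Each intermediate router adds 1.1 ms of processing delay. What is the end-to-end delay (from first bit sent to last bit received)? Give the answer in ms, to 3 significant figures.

18.4 ms

Transmission delay per hop = L/R = 16000/63000000 = 0.253968 ms; 5 hops → 1.26984 ms.
Propagation delays (d/s per hop): 3.33333, 5.66667, 1.50952, 2.2, 0.0114948 ms; sum = 12.721 ms.
Processing at 4 router(s): 4 × 1.1 ms = 4.4 ms.
End-to-end = 18.4 ms.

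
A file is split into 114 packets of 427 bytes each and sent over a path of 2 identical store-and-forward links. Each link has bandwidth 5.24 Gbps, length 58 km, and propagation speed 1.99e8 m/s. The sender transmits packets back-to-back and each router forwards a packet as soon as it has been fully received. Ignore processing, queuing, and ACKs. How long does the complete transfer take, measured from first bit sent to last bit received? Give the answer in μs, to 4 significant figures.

Per-hop transmission t_tx = L/R = 3416/5240000000 = 0.651908 μs.
Per-hop propagation t_prop = 58000/199000000 = 291.457 μs.
Pipeline fill: first packet needs 2·t_tx to clear all hops; remaining 113 packets each add one t_tx.
Total = (2+114-1)·t_tx + 2·t_prop = 115·0.651908 + 2·291.457 = 657.9 μs.

657.9 μs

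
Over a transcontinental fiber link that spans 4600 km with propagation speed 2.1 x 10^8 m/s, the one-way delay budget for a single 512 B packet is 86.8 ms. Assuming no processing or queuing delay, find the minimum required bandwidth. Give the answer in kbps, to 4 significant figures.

L = 4096 bits.
Propagation delay = 4600000 / 210000000 = 21.9048 ms.
Transmission budget = 86.8 − 21.9048 = 64.8952 ms.
R ≥ L / t_tx = 4096 bits / 0.0648952 s = 63.12 kbps.

63.12 kbps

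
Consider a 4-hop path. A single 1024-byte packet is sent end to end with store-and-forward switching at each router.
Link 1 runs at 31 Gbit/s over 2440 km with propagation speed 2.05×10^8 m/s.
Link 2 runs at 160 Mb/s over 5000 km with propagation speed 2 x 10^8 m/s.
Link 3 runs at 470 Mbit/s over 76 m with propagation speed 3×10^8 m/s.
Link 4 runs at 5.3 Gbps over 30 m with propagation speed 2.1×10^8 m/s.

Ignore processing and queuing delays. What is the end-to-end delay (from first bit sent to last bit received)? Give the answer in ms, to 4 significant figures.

L = 1024 × 8 = 8192 bits.
Transmission delays (L/R per hop): 0.000264258, 0.0512, 0.0174298, 0.00154566 ms; sum = 0.0704397 ms.
Propagation delays (d/s per hop): 11.9024, 25, 0.000253333, 0.000142857 ms; sum = 36.9028 ms.
End-to-end = 36.97 ms.

36.97 ms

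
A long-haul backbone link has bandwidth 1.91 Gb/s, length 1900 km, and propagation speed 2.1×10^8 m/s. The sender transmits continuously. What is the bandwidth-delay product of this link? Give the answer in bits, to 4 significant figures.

17280000 bits

Propagation delay = 1900000 / 210000000 = 0.00904762 s.
BDP = R × t_prop = 1910000000 × 0.00904762 = 17281000 bits.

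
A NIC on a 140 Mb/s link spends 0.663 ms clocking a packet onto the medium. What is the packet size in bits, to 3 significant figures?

92800 bits

L = R × t_tx = 140000000 b/s × 0.000663 s = 92820 bits.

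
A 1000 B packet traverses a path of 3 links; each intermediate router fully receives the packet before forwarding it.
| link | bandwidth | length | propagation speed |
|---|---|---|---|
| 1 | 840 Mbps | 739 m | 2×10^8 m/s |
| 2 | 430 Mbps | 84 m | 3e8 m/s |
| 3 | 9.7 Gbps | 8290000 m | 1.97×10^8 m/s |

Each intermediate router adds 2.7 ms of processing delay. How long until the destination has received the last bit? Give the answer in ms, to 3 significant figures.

47.5 ms

L = 1000 × 8 = 8000 bits.
Transmission delays (L/R per hop): 0.00952381, 0.0186047, 0.000824742 ms; sum = 0.0289532 ms.
Propagation delays (d/s per hop): 0.003695, 0.00028, 42.0812 ms; sum = 42.0852 ms.
Processing at 2 router(s): 2 × 2.7 ms = 5.4 ms.
End-to-end = 47.5 ms.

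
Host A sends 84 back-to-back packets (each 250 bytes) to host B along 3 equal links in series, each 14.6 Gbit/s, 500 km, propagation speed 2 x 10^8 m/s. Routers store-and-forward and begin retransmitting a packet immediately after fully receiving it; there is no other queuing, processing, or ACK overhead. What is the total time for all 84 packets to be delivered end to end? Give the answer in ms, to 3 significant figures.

Per-hop transmission t_tx = L/R = 2000/14600000000 = 0.000136986 ms.
Per-hop propagation t_prop = 500000/200000000 = 2.5 ms.
Pipeline fill: first packet needs 3·t_tx to clear all hops; remaining 83 packets each add one t_tx.
Total = (3+84-1)·t_tx + 3·t_prop = 86·0.000136986 + 3·2.5 = 7.51 ms.

7.51 ms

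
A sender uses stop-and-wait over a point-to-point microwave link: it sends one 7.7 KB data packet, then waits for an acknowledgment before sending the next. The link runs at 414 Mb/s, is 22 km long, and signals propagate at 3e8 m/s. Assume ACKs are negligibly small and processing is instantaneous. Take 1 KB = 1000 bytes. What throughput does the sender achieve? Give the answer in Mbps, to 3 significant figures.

208 Mbps

t_tx = L/R = 61600/414000000 = 0.000148792 s.
t_prop = 22000/300000000 = 7.33333e-05 s; RTT = 0.000146667 s.
Cycle = t_tx + RTT = 0.000295459 s.
Throughput = L / cycle = 61600 / 0.000295459 = 208 Mbps.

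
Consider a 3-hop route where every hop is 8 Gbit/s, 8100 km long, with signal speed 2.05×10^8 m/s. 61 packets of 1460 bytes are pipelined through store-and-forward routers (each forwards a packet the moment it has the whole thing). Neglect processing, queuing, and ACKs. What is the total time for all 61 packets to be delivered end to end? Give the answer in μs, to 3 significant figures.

Per-hop transmission t_tx = L/R = 11680/8000000000 = 1.46 μs.
Per-hop propagation t_prop = 8100000/2.05e+08 = 39512.2 μs.
Pipeline fill: first packet needs 3·t_tx to clear all hops; remaining 60 packets each add one t_tx.
Total = (3+61-1)·t_tx + 3·t_prop = 63·1.46 + 3·39512.2 = 119000 μs.

119000 μs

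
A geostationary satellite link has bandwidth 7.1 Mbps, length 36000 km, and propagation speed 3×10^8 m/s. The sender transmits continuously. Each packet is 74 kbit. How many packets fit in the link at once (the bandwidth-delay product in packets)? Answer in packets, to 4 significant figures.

11.51 packets

Propagation delay = 36000000 / 300000000 = 0.12 s.
BDP = R × t_prop = 7100000 × 0.12 = 852000 bits.
In packets of 74000 bits: 11.51 packets.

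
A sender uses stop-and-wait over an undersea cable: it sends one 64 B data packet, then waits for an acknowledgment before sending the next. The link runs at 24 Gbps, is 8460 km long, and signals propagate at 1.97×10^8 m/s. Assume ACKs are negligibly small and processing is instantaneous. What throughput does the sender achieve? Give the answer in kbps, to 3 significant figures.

5.96 kbps

t_tx = L/R = 512/24000000000 = 2.13333e-08 s.
t_prop = 8460000/197000000 = 0.0429442 s; RTT = 0.0858883 s.
Cycle = t_tx + RTT = 0.0858883 s.
Throughput = L / cycle = 512 / 0.0858883 = 5.96 kbps.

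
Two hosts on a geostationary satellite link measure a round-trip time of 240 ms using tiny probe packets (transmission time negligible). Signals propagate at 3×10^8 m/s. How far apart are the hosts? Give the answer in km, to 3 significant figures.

36000 km

One-way propagation = RTT/2 = 120 ms.
d = s × t = 300000000 × 0.12 = 36000 km.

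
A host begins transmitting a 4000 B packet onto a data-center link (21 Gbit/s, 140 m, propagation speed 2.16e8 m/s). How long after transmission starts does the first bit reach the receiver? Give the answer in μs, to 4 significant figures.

First bit experiences only propagation delay: d/s = 140/216000000 = 0.6481 μs.

0.6481 μs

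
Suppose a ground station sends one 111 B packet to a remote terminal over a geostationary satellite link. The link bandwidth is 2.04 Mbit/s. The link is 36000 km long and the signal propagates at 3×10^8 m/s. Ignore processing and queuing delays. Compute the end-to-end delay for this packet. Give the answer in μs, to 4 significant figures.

120400 μs

L = 111 × 8 = 888 bits.
Transmission delay = L/R = 888 / 2040000 = 435.294 μs.
Propagation delay = d/s = 36000000 m / 300000000 m/s = 120000 μs.
Total = 120400 μs.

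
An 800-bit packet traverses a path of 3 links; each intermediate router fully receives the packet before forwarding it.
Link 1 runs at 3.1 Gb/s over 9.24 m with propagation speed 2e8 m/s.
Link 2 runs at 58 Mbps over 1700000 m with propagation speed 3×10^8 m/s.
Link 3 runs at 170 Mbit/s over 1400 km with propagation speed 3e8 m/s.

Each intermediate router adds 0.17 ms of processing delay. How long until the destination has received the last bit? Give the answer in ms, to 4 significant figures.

Transmission delays (L/R per hop): 0.000258065, 0.0137931, 0.00470588 ms; sum = 0.0187571 ms.
Propagation delays (d/s per hop): 4.62e-05, 5.66667, 4.66667 ms; sum = 10.3334 ms.
Processing at 2 router(s): 2 × 0.17 ms = 0.34 ms.
End-to-end = 10.69 ms.

10.69 ms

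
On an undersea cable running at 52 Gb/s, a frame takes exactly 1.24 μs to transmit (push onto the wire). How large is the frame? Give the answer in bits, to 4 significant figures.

L = R × t_tx = 52000000000 b/s × 1.24e-06 s = 64480 bits.

64480 bits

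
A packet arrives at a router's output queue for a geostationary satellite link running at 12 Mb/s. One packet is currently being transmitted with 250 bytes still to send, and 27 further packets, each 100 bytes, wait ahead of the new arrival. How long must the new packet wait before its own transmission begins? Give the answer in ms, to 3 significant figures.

Each queued packet: L/R = 800/12000000 = 0.0666667 ms.
27 queued → 1.8 ms.
Plus remaining 2000 bits of current packet: 0.166667 ms.
Queuing delay = 1.97 ms.

1.97 ms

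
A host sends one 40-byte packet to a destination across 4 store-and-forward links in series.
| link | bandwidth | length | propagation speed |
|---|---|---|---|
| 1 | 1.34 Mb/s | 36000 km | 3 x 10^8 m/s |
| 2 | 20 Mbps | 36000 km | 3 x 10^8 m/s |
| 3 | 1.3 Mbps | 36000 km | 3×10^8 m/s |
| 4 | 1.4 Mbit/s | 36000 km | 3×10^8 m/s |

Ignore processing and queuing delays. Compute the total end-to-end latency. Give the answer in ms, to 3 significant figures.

L = 40 × 8 = 320 bits.
Transmission delays (L/R per hop): 0.238806, 0.016, 0.246154, 0.228571 ms; sum = 0.729531 ms.
Propagation delays (d/s per hop): 120, 120, 120, 120 ms; sum = 480 ms.
End-to-end = 481 ms.

481 ms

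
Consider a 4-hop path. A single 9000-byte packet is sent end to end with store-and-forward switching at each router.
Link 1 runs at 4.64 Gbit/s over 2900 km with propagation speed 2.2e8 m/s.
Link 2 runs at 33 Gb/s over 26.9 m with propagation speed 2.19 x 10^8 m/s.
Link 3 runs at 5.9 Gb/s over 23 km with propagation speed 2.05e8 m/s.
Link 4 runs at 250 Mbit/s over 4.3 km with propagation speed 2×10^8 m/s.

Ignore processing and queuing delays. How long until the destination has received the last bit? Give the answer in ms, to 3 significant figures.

13.6 ms

L = 9000 × 8 = 72000 bits.
Transmission delays (L/R per hop): 0.0155172, 0.00218182, 0.0122034, 0.288 ms; sum = 0.317902 ms.
Propagation delays (d/s per hop): 13.1818, 0.000122831, 0.112195, 0.0215 ms; sum = 13.3156 ms.
End-to-end = 13.6 ms.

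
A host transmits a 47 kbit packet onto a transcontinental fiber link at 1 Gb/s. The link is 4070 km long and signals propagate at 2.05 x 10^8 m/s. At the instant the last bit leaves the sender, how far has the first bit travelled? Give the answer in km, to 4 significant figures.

t_tx = L/R = 47000/1000000000 = 4.7e-05 s.
Distance = s × t_tx = 2.05e+08 × 4.7e-05 = 9.635 km.

9.635 km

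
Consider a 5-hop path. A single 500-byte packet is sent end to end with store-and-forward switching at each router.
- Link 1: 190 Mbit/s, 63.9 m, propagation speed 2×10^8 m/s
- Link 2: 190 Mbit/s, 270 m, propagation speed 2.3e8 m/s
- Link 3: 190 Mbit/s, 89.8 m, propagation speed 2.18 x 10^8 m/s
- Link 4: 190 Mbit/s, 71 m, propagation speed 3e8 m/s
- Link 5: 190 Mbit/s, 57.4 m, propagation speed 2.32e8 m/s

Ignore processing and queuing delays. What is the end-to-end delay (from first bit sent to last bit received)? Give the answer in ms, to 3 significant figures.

L = 500 × 8 = 4000 bits.
Transmission delay per hop = L/R = 4000/190000000 = 0.0210526 ms; 5 hops → 0.105263 ms.
Propagation delays (d/s per hop): 0.0003195, 0.00117391, 0.000411927, 0.000236667, 0.000247414 ms; sum = 0.00238942 ms.
End-to-end = 0.108 ms.

0.108 ms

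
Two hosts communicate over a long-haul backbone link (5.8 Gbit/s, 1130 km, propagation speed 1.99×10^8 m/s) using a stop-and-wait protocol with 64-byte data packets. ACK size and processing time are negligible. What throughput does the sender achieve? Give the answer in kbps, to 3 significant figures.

45.1 kbps

t_tx = L/R = 512/5800000000 = 8.82759e-08 s.
t_prop = 1130000/199000000 = 0.00567839 s; RTT = 0.0113568 s.
Cycle = t_tx + RTT = 0.0113569 s.
Throughput = L / cycle = 512 / 0.0113569 = 45.1 kbps.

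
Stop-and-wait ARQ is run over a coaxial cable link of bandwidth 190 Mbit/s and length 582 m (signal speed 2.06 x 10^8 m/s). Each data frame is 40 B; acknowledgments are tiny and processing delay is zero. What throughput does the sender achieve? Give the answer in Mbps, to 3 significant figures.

43.6 Mbps

t_tx = L/R = 320/190000000 = 1.68421e-06 s.
t_prop = 582/206000000 = 2.82524e-06 s; RTT = 5.65049e-06 s.
Cycle = t_tx + RTT = 7.3347e-06 s.
Throughput = L / cycle = 320 / 7.3347e-06 = 43.6 Mbps.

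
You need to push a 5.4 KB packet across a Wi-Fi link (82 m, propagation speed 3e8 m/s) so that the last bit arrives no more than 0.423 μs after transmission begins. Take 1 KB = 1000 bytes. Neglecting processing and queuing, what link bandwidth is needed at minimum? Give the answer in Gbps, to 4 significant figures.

288.6 Gbps

L = 43200 bits.
Propagation delay = 82 / 300000000 = 0.273333 μs.
Transmission budget = 0.423 − 0.273333 = 0.149667 μs.
R ≥ L / t_tx = 43200 bits / 1.49667e-07 s = 288.6 Gbps.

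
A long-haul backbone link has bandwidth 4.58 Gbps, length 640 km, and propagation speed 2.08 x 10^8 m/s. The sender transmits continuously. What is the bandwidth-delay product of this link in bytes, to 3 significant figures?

Propagation delay = 640000 / 208000000 = 0.00307692 s.
BDP = R × t_prop = 4580000000 × 0.00307692 = 14092300 bits.
In bytes: 14092300/8 = 1760000 bytes.

1760000 bytes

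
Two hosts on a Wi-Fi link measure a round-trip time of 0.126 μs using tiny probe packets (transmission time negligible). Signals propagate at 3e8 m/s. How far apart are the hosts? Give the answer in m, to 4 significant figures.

18.90 m

One-way propagation = RTT/2 = 0.063 μs.
d = s × t = 300000000 × 6.3e-08 = 18.90 m.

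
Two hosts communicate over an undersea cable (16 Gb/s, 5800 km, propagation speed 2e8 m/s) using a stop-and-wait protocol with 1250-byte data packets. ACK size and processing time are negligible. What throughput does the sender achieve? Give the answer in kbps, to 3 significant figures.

172 kbps

t_tx = L/R = 10000/16000000000 = 6.25e-07 s.
t_prop = 5800000/200000000 = 0.029 s; RTT = 0.058 s.
Cycle = t_tx + RTT = 0.0580006 s.
Throughput = L / cycle = 10000 / 0.0580006 = 172 kbps.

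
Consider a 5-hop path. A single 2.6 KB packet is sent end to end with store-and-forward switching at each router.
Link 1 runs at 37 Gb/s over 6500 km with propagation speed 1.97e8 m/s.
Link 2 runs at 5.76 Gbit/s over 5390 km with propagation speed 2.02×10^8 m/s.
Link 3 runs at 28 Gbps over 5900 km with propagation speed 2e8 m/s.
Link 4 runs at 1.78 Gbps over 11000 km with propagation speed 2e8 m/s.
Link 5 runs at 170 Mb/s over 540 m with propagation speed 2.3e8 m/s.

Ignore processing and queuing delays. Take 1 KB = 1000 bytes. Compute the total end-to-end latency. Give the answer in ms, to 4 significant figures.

L = 20800 bits.
Transmission delays (L/R per hop): 0.000562162, 0.00361111, 0.000742857, 0.0116854, 0.122353 ms; sum = 0.138954 ms.
Propagation delays (d/s per hop): 32.9949, 26.6832, 29.5, 55, 0.00234783 ms; sum = 144.18 ms.
End-to-end = 144.3 ms.

144.3 ms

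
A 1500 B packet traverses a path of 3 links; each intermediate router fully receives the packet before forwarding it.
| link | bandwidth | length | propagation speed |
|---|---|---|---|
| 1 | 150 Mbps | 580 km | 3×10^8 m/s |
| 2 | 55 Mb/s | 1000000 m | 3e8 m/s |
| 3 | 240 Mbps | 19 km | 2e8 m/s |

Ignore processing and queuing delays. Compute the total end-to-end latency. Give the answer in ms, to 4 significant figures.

L = 1500 × 8 = 12000 bits.
Transmission delays (L/R per hop): 0.08, 0.218182, 0.05 ms; sum = 0.348182 ms.
Propagation delays (d/s per hop): 1.93333, 3.33333, 0.095 ms; sum = 5.36167 ms.
End-to-end = 5.710 ms.

5.710 ms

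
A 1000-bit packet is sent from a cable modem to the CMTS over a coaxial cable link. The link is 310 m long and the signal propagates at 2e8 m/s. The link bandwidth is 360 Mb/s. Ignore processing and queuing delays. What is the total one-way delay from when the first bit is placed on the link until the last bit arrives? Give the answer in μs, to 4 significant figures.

Transmission delay = L/R = 1000 / 360000000 = 2.77778 μs.
Propagation delay = d/s = 310 m / 200000000 m/s = 1.55 μs.
Total = 4.328 μs.

4.328 μs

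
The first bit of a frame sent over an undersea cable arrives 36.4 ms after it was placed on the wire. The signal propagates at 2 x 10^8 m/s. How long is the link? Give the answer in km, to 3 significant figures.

7280 km

d = s × t_prop = 200000000 × 0.0364 = 7280 km.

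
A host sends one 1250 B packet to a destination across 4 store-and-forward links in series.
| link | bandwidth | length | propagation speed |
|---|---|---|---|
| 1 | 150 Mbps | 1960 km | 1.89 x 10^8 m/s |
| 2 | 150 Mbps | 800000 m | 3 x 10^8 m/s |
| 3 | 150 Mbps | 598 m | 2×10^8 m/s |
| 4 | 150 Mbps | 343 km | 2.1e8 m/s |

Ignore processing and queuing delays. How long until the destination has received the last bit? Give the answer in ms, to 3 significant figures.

14.9 ms

L = 1250 × 8 = 10000 bits.
Transmission delay per hop = L/R = 10000/150000000 = 0.0666667 ms; 4 hops → 0.266667 ms.
Propagation delays (d/s per hop): 10.3704, 2.66667, 0.00299, 1.63333 ms; sum = 14.6734 ms.
End-to-end = 14.9 ms.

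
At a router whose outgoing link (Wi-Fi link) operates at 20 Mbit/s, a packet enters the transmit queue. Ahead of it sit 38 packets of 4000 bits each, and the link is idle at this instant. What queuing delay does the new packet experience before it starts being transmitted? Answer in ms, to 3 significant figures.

7.60 ms

Each queued packet: L/R = 4000/20000000 = 0.2 ms.
38 queued → 7.6 ms.
Queuing delay = 7.60 ms.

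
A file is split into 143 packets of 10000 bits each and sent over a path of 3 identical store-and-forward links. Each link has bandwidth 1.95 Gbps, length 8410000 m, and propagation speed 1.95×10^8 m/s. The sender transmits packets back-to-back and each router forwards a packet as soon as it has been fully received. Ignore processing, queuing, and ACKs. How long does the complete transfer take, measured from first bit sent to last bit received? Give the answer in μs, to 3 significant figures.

Per-hop transmission t_tx = L/R = 10000/1950000000 = 5.12821 μs.
Per-hop propagation t_prop = 8410000/195000000 = 43128.2 μs.
Pipeline fill: first packet needs 3·t_tx to clear all hops; remaining 142 packets each add one t_tx.
Total = (3+143-1)·t_tx + 3·t_prop = 145·5.12821 + 3·43128.2 = 130000 μs.

130000 μs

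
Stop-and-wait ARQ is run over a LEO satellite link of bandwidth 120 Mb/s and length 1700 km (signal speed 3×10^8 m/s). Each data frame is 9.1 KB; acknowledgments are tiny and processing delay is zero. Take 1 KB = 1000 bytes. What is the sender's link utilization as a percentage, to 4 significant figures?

t_tx = L/R = 72800/120000000 = 0.000606667 s.
t_prop = 1700000/300000000 = 0.00566667 s; RTT = 0.0113333 s.
Cycle = t_tx + RTT = 0.01194 s.
Utilization = t_tx / cycle = 0.000606667/0.01194 = 5.081 %.

5.081 %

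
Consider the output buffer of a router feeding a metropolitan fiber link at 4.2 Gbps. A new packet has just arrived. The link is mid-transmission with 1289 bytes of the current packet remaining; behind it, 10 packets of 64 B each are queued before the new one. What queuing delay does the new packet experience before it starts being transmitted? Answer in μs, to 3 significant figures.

Each queued packet: L/R = 512/4200000000 = 0.121905 μs.
10 queued → 1.21905 μs.
Plus remaining 10312 bits of current packet: 2.45524 μs.
Queuing delay = 3.67 μs.

3.67 μs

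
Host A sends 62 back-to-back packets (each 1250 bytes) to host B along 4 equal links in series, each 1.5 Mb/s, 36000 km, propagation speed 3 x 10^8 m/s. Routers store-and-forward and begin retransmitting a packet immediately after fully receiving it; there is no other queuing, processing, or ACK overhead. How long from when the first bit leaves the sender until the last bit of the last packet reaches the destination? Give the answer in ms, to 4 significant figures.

913.3 ms

Per-hop transmission t_tx = L/R = 10000/1500000 = 6.66667 ms.
Per-hop propagation t_prop = 36000000/300000000 = 120 ms.
Pipeline fill: first packet needs 4·t_tx to clear all hops; remaining 61 packets each add one t_tx.
Total = (4+62-1)·t_tx + 4·t_prop = 65·6.66667 + 4·120 = 913.3 ms.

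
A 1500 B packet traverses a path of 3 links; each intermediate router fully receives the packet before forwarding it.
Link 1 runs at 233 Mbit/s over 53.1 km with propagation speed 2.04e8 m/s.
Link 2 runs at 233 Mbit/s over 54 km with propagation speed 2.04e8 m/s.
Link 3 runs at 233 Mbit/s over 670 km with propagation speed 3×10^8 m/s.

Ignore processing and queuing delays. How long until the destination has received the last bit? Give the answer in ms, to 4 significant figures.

2.913 ms

L = 1500 × 8 = 12000 bits.
Transmission delay per hop = L/R = 12000/233000000 = 0.0515021 ms; 3 hops → 0.154506 ms.
Propagation delays (d/s per hop): 0.260294, 0.264706, 2.23333 ms; sum = 2.75833 ms.
End-to-end = 2.913 ms.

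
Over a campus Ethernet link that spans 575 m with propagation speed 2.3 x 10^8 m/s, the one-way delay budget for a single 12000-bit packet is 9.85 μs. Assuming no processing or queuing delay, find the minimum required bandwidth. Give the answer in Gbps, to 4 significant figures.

Propagation delay = 575 / 2.3e+08 = 2.5 μs.
Transmission budget = 9.85 − 2.5 = 7.35 μs.
R ≥ L / t_tx = 12000 bits / 7.35e-06 s = 1.633 Gbps.

1.633 Gbps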